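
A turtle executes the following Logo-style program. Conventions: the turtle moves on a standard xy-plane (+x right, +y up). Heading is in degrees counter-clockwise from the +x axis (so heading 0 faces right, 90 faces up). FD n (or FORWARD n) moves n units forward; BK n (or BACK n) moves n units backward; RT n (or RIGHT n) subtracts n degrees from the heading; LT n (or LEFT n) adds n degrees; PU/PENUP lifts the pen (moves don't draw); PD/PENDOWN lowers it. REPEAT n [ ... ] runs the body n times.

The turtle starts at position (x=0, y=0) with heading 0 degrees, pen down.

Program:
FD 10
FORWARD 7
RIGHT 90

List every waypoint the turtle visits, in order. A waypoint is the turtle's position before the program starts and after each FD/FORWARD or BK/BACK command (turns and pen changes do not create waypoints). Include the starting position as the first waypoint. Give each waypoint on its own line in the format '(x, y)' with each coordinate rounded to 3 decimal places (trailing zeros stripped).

Executing turtle program step by step:
Start: pos=(0,0), heading=0, pen down
FD 10: (0,0) -> (10,0) [heading=0, draw]
FD 7: (10,0) -> (17,0) [heading=0, draw]
RT 90: heading 0 -> 270
Final: pos=(17,0), heading=270, 2 segment(s) drawn
Waypoints (3 total):
(0, 0)
(10, 0)
(17, 0)

Answer: (0, 0)
(10, 0)
(17, 0)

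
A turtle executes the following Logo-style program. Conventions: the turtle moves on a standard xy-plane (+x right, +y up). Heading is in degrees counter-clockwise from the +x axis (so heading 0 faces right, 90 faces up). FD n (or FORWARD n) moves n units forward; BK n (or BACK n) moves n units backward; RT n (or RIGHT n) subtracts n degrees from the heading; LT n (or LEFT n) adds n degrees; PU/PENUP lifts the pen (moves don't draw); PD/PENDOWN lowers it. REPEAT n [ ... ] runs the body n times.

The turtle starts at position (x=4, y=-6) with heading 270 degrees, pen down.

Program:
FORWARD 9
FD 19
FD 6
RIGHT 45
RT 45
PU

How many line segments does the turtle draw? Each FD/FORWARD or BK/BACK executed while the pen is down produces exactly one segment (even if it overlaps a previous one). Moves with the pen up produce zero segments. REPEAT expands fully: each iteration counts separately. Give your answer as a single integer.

Executing turtle program step by step:
Start: pos=(4,-6), heading=270, pen down
FD 9: (4,-6) -> (4,-15) [heading=270, draw]
FD 19: (4,-15) -> (4,-34) [heading=270, draw]
FD 6: (4,-34) -> (4,-40) [heading=270, draw]
RT 45: heading 270 -> 225
RT 45: heading 225 -> 180
PU: pen up
Final: pos=(4,-40), heading=180, 3 segment(s) drawn
Segments drawn: 3

Answer: 3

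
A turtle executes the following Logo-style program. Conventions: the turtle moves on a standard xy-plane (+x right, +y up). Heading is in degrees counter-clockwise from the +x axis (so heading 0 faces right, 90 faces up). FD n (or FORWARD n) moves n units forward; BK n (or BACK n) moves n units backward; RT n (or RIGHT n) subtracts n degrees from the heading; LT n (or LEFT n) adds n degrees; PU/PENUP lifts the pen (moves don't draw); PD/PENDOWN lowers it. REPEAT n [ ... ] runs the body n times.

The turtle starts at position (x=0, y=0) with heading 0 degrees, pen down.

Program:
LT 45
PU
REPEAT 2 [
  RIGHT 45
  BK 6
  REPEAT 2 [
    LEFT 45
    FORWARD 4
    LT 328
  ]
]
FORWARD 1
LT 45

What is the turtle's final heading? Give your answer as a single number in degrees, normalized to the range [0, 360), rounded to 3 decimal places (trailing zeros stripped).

Answer: 52

Derivation:
Executing turtle program step by step:
Start: pos=(0,0), heading=0, pen down
LT 45: heading 0 -> 45
PU: pen up
REPEAT 2 [
  -- iteration 1/2 --
  RT 45: heading 45 -> 0
  BK 6: (0,0) -> (-6,0) [heading=0, move]
  REPEAT 2 [
    -- iteration 1/2 --
    LT 45: heading 0 -> 45
    FD 4: (-6,0) -> (-3.172,2.828) [heading=45, move]
    LT 328: heading 45 -> 13
    -- iteration 2/2 --
    LT 45: heading 13 -> 58
    FD 4: (-3.172,2.828) -> (-1.052,6.221) [heading=58, move]
    LT 328: heading 58 -> 26
  ]
  -- iteration 2/2 --
  RT 45: heading 26 -> 341
  BK 6: (-1.052,6.221) -> (-6.725,8.174) [heading=341, move]
  REPEAT 2 [
    -- iteration 1/2 --
    LT 45: heading 341 -> 26
    FD 4: (-6.725,8.174) -> (-3.13,9.928) [heading=26, move]
    LT 328: heading 26 -> 354
    -- iteration 2/2 --
    LT 45: heading 354 -> 39
    FD 4: (-3.13,9.928) -> (-0.021,12.445) [heading=39, move]
    LT 328: heading 39 -> 7
  ]
]
FD 1: (-0.021,12.445) -> (0.971,12.567) [heading=7, move]
LT 45: heading 7 -> 52
Final: pos=(0.971,12.567), heading=52, 0 segment(s) drawn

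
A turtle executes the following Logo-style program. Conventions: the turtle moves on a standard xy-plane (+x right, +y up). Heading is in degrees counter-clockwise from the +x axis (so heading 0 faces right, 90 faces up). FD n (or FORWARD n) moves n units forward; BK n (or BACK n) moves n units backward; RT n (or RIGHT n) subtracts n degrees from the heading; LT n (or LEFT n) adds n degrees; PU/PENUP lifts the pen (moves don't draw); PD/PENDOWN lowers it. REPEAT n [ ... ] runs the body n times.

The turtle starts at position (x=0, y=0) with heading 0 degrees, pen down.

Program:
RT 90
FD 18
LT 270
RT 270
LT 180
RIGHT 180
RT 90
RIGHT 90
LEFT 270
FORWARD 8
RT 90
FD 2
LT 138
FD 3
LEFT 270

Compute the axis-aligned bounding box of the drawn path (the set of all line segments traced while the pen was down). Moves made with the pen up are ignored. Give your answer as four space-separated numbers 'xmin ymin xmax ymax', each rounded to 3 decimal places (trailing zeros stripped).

Executing turtle program step by step:
Start: pos=(0,0), heading=0, pen down
RT 90: heading 0 -> 270
FD 18: (0,0) -> (0,-18) [heading=270, draw]
LT 270: heading 270 -> 180
RT 270: heading 180 -> 270
LT 180: heading 270 -> 90
RT 180: heading 90 -> 270
RT 90: heading 270 -> 180
RT 90: heading 180 -> 90
LT 270: heading 90 -> 0
FD 8: (0,-18) -> (8,-18) [heading=0, draw]
RT 90: heading 0 -> 270
FD 2: (8,-18) -> (8,-20) [heading=270, draw]
LT 138: heading 270 -> 48
FD 3: (8,-20) -> (10.007,-17.771) [heading=48, draw]
LT 270: heading 48 -> 318
Final: pos=(10.007,-17.771), heading=318, 4 segment(s) drawn

Segment endpoints: x in {0, 0, 8, 10.007}, y in {-20, -18, -17.771, 0}
xmin=0, ymin=-20, xmax=10.007, ymax=0

Answer: 0 -20 10.007 0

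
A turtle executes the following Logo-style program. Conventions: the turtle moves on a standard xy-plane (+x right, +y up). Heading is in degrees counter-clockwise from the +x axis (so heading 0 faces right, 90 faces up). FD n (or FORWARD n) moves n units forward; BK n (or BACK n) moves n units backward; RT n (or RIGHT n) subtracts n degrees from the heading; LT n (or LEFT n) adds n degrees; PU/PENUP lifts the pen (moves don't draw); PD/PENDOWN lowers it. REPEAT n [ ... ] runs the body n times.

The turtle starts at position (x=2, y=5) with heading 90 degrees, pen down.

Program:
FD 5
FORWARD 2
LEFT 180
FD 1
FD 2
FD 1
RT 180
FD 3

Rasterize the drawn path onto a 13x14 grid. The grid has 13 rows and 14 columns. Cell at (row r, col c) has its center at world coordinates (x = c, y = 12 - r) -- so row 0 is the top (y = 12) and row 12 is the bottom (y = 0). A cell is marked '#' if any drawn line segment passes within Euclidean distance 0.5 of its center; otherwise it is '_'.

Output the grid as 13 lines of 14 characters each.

Segment 0: (2,5) -> (2,10)
Segment 1: (2,10) -> (2,12)
Segment 2: (2,12) -> (2,11)
Segment 3: (2,11) -> (2,9)
Segment 4: (2,9) -> (2,8)
Segment 5: (2,8) -> (2,11)

Answer: __#___________
__#___________
__#___________
__#___________
__#___________
__#___________
__#___________
__#___________
______________
______________
______________
______________
______________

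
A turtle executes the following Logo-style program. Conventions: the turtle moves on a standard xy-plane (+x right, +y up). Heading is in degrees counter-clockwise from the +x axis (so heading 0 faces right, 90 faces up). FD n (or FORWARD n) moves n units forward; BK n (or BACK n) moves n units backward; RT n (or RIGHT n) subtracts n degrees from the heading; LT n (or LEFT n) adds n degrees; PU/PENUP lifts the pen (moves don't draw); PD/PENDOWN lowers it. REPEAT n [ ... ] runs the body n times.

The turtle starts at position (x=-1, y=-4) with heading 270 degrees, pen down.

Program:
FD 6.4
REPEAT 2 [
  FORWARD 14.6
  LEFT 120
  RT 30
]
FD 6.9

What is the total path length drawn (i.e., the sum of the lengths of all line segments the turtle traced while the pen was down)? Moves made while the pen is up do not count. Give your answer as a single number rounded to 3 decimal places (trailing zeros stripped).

Answer: 42.5

Derivation:
Executing turtle program step by step:
Start: pos=(-1,-4), heading=270, pen down
FD 6.4: (-1,-4) -> (-1,-10.4) [heading=270, draw]
REPEAT 2 [
  -- iteration 1/2 --
  FD 14.6: (-1,-10.4) -> (-1,-25) [heading=270, draw]
  LT 120: heading 270 -> 30
  RT 30: heading 30 -> 0
  -- iteration 2/2 --
  FD 14.6: (-1,-25) -> (13.6,-25) [heading=0, draw]
  LT 120: heading 0 -> 120
  RT 30: heading 120 -> 90
]
FD 6.9: (13.6,-25) -> (13.6,-18.1) [heading=90, draw]
Final: pos=(13.6,-18.1), heading=90, 4 segment(s) drawn

Segment lengths:
  seg 1: (-1,-4) -> (-1,-10.4), length = 6.4
  seg 2: (-1,-10.4) -> (-1,-25), length = 14.6
  seg 3: (-1,-25) -> (13.6,-25), length = 14.6
  seg 4: (13.6,-25) -> (13.6,-18.1), length = 6.9
Total = 42.5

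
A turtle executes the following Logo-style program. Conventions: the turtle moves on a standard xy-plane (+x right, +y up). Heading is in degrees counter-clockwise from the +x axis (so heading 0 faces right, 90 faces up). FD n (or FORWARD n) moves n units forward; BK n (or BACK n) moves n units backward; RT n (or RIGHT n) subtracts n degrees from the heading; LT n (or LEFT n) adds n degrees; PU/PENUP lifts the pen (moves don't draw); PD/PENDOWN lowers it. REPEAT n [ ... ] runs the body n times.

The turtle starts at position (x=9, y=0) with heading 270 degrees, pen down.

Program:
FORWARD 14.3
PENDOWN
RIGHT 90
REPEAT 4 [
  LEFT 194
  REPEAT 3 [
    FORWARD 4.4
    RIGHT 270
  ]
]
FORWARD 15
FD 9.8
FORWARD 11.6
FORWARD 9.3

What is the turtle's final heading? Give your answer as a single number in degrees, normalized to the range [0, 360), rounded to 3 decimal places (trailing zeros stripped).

Executing turtle program step by step:
Start: pos=(9,0), heading=270, pen down
FD 14.3: (9,0) -> (9,-14.3) [heading=270, draw]
PD: pen down
RT 90: heading 270 -> 180
REPEAT 4 [
  -- iteration 1/4 --
  LT 194: heading 180 -> 14
  REPEAT 3 [
    -- iteration 1/3 --
    FD 4.4: (9,-14.3) -> (13.269,-13.236) [heading=14, draw]
    RT 270: heading 14 -> 104
    -- iteration 2/3 --
    FD 4.4: (13.269,-13.236) -> (12.205,-8.966) [heading=104, draw]
    RT 270: heading 104 -> 194
    -- iteration 3/3 --
    FD 4.4: (12.205,-8.966) -> (7.936,-10.031) [heading=194, draw]
    RT 270: heading 194 -> 284
  ]
  -- iteration 2/4 --
  LT 194: heading 284 -> 118
  REPEAT 3 [
    -- iteration 1/3 --
    FD 4.4: (7.936,-10.031) -> (5.87,-6.146) [heading=118, draw]
    RT 270: heading 118 -> 208
    -- iteration 2/3 --
    FD 4.4: (5.87,-6.146) -> (1.985,-8.211) [heading=208, draw]
    RT 270: heading 208 -> 298
    -- iteration 3/3 --
    FD 4.4: (1.985,-8.211) -> (4.051,-12.096) [heading=298, draw]
    RT 270: heading 298 -> 28
  ]
  -- iteration 3/4 --
  LT 194: heading 28 -> 222
  REPEAT 3 [
    -- iteration 1/3 --
    FD 4.4: (4.051,-12.096) -> (0.781,-15.041) [heading=222, draw]
    RT 270: heading 222 -> 312
    -- iteration 2/3 --
    FD 4.4: (0.781,-15.041) -> (3.725,-18.31) [heading=312, draw]
    RT 270: heading 312 -> 42
    -- iteration 3/3 --
    FD 4.4: (3.725,-18.31) -> (6.995,-15.366) [heading=42, draw]
    RT 270: heading 42 -> 132
  ]
  -- iteration 4/4 --
  LT 194: heading 132 -> 326
  REPEAT 3 [
    -- iteration 1/3 --
    FD 4.4: (6.995,-15.366) -> (10.643,-17.827) [heading=326, draw]
    RT 270: heading 326 -> 56
    -- iteration 2/3 --
    FD 4.4: (10.643,-17.827) -> (13.103,-14.179) [heading=56, draw]
    RT 270: heading 56 -> 146
    -- iteration 3/3 --
    FD 4.4: (13.103,-14.179) -> (9.455,-11.718) [heading=146, draw]
    RT 270: heading 146 -> 236
  ]
]
FD 15: (9.455,-11.718) -> (1.067,-24.154) [heading=236, draw]
FD 9.8: (1.067,-24.154) -> (-4.413,-32.279) [heading=236, draw]
FD 11.6: (-4.413,-32.279) -> (-10.899,-41.895) [heading=236, draw]
FD 9.3: (-10.899,-41.895) -> (-16.1,-49.605) [heading=236, draw]
Final: pos=(-16.1,-49.605), heading=236, 17 segment(s) drawn

Answer: 236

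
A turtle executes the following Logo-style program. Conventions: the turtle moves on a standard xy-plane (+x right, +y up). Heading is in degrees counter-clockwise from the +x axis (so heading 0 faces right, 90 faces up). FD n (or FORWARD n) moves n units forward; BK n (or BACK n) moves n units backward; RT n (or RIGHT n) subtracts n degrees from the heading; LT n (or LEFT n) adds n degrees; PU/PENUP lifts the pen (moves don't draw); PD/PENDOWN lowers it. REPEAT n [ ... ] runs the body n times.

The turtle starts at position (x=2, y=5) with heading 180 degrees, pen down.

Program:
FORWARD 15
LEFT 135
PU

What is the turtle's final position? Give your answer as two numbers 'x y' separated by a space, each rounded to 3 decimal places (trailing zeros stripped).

Answer: -13 5

Derivation:
Executing turtle program step by step:
Start: pos=(2,5), heading=180, pen down
FD 15: (2,5) -> (-13,5) [heading=180, draw]
LT 135: heading 180 -> 315
PU: pen up
Final: pos=(-13,5), heading=315, 1 segment(s) drawn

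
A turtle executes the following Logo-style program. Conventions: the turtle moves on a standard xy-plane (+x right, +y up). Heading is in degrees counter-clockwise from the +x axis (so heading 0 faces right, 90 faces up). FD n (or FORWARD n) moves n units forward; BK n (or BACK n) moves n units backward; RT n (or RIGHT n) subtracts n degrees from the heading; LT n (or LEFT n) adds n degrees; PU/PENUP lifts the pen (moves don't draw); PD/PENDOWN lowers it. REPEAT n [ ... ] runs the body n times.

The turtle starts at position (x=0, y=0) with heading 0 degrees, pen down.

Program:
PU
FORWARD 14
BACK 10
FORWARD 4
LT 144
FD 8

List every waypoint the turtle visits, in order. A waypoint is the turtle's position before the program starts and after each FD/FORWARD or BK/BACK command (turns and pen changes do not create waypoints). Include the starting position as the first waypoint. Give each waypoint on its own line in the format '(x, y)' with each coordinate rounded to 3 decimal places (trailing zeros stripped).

Answer: (0, 0)
(14, 0)
(4, 0)
(8, 0)
(1.528, 4.702)

Derivation:
Executing turtle program step by step:
Start: pos=(0,0), heading=0, pen down
PU: pen up
FD 14: (0,0) -> (14,0) [heading=0, move]
BK 10: (14,0) -> (4,0) [heading=0, move]
FD 4: (4,0) -> (8,0) [heading=0, move]
LT 144: heading 0 -> 144
FD 8: (8,0) -> (1.528,4.702) [heading=144, move]
Final: pos=(1.528,4.702), heading=144, 0 segment(s) drawn
Waypoints (5 total):
(0, 0)
(14, 0)
(4, 0)
(8, 0)
(1.528, 4.702)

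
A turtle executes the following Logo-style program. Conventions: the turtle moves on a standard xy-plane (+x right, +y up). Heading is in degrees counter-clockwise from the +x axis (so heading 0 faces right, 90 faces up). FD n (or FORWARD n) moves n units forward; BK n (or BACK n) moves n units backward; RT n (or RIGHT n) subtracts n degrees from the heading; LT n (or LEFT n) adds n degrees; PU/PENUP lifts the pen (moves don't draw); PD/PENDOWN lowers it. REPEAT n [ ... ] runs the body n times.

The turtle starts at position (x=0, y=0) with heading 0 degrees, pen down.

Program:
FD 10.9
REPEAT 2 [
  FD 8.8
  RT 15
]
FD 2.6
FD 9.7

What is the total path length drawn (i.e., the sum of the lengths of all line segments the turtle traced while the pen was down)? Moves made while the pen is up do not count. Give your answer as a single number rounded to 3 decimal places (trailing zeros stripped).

Executing turtle program step by step:
Start: pos=(0,0), heading=0, pen down
FD 10.9: (0,0) -> (10.9,0) [heading=0, draw]
REPEAT 2 [
  -- iteration 1/2 --
  FD 8.8: (10.9,0) -> (19.7,0) [heading=0, draw]
  RT 15: heading 0 -> 345
  -- iteration 2/2 --
  FD 8.8: (19.7,0) -> (28.2,-2.278) [heading=345, draw]
  RT 15: heading 345 -> 330
]
FD 2.6: (28.2,-2.278) -> (30.452,-3.578) [heading=330, draw]
FD 9.7: (30.452,-3.578) -> (38.852,-8.428) [heading=330, draw]
Final: pos=(38.852,-8.428), heading=330, 5 segment(s) drawn

Segment lengths:
  seg 1: (0,0) -> (10.9,0), length = 10.9
  seg 2: (10.9,0) -> (19.7,0), length = 8.8
  seg 3: (19.7,0) -> (28.2,-2.278), length = 8.8
  seg 4: (28.2,-2.278) -> (30.452,-3.578), length = 2.6
  seg 5: (30.452,-3.578) -> (38.852,-8.428), length = 9.7
Total = 40.8

Answer: 40.8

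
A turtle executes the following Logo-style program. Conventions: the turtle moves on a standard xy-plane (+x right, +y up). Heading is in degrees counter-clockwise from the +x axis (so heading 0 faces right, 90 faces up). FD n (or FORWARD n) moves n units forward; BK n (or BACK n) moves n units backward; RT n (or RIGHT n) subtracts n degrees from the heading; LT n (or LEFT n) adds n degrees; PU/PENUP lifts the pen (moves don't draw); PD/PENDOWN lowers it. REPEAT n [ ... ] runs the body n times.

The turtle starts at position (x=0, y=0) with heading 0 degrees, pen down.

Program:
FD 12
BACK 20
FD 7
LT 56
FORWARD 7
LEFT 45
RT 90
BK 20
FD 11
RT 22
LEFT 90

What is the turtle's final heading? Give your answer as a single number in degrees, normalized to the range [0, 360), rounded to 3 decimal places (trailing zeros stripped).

Executing turtle program step by step:
Start: pos=(0,0), heading=0, pen down
FD 12: (0,0) -> (12,0) [heading=0, draw]
BK 20: (12,0) -> (-8,0) [heading=0, draw]
FD 7: (-8,0) -> (-1,0) [heading=0, draw]
LT 56: heading 0 -> 56
FD 7: (-1,0) -> (2.914,5.803) [heading=56, draw]
LT 45: heading 56 -> 101
RT 90: heading 101 -> 11
BK 20: (2.914,5.803) -> (-16.718,1.987) [heading=11, draw]
FD 11: (-16.718,1.987) -> (-5.92,4.086) [heading=11, draw]
RT 22: heading 11 -> 349
LT 90: heading 349 -> 79
Final: pos=(-5.92,4.086), heading=79, 6 segment(s) drawn

Answer: 79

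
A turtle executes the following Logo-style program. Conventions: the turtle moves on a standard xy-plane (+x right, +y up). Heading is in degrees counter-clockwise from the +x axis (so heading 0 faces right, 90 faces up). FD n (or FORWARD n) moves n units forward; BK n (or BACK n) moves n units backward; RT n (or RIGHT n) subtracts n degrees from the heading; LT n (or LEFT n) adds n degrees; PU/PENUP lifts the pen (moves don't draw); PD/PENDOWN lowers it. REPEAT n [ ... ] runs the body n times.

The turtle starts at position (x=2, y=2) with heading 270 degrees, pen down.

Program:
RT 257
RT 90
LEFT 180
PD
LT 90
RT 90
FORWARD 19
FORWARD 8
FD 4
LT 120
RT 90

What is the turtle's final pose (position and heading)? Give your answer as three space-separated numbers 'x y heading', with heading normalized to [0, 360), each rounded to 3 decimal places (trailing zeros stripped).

Answer: -4.973 32.205 133

Derivation:
Executing turtle program step by step:
Start: pos=(2,2), heading=270, pen down
RT 257: heading 270 -> 13
RT 90: heading 13 -> 283
LT 180: heading 283 -> 103
PD: pen down
LT 90: heading 103 -> 193
RT 90: heading 193 -> 103
FD 19: (2,2) -> (-2.274,20.513) [heading=103, draw]
FD 8: (-2.274,20.513) -> (-4.074,28.308) [heading=103, draw]
FD 4: (-4.074,28.308) -> (-4.973,32.205) [heading=103, draw]
LT 120: heading 103 -> 223
RT 90: heading 223 -> 133
Final: pos=(-4.973,32.205), heading=133, 3 segment(s) drawn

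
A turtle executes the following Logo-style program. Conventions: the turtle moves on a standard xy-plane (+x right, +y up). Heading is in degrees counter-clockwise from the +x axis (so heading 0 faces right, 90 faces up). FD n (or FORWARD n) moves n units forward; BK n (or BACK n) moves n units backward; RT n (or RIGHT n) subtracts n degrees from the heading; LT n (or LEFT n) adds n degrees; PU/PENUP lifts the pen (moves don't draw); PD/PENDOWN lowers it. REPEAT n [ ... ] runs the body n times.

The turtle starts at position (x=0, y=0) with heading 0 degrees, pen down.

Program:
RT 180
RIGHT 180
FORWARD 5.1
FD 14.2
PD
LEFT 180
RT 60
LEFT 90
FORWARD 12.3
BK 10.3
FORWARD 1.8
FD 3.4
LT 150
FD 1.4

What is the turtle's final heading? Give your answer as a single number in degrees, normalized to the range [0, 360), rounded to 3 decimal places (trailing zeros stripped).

Answer: 0

Derivation:
Executing turtle program step by step:
Start: pos=(0,0), heading=0, pen down
RT 180: heading 0 -> 180
RT 180: heading 180 -> 0
FD 5.1: (0,0) -> (5.1,0) [heading=0, draw]
FD 14.2: (5.1,0) -> (19.3,0) [heading=0, draw]
PD: pen down
LT 180: heading 0 -> 180
RT 60: heading 180 -> 120
LT 90: heading 120 -> 210
FD 12.3: (19.3,0) -> (8.648,-6.15) [heading=210, draw]
BK 10.3: (8.648,-6.15) -> (17.568,-1) [heading=210, draw]
FD 1.8: (17.568,-1) -> (16.009,-1.9) [heading=210, draw]
FD 3.4: (16.009,-1.9) -> (13.065,-3.6) [heading=210, draw]
LT 150: heading 210 -> 0
FD 1.4: (13.065,-3.6) -> (14.465,-3.6) [heading=0, draw]
Final: pos=(14.465,-3.6), heading=0, 7 segment(s) drawn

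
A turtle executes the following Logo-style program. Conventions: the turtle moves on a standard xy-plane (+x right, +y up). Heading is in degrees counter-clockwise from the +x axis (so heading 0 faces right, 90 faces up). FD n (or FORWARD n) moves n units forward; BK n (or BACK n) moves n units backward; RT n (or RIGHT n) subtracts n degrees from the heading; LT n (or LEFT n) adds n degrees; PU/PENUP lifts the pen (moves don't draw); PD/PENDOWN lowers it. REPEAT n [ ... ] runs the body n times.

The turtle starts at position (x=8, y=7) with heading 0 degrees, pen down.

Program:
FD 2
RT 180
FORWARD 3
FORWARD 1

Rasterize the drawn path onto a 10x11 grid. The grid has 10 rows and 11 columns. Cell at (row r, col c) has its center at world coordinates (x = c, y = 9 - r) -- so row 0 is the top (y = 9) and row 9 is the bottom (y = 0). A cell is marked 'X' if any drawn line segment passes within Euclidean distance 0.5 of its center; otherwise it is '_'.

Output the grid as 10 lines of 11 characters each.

Segment 0: (8,7) -> (10,7)
Segment 1: (10,7) -> (7,7)
Segment 2: (7,7) -> (6,7)

Answer: ___________
___________
______XXXXX
___________
___________
___________
___________
___________
___________
___________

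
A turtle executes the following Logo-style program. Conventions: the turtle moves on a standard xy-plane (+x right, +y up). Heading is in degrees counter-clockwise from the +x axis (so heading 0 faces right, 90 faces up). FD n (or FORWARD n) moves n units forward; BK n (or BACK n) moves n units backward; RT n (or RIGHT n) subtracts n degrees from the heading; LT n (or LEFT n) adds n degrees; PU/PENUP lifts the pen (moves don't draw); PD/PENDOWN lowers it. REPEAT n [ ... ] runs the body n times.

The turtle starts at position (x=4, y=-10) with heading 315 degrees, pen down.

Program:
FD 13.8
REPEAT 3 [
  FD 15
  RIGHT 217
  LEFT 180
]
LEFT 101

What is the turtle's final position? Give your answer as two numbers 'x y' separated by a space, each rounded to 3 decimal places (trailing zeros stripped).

Answer: 19.18 -58.338

Derivation:
Executing turtle program step by step:
Start: pos=(4,-10), heading=315, pen down
FD 13.8: (4,-10) -> (13.758,-19.758) [heading=315, draw]
REPEAT 3 [
  -- iteration 1/3 --
  FD 15: (13.758,-19.758) -> (24.365,-30.365) [heading=315, draw]
  RT 217: heading 315 -> 98
  LT 180: heading 98 -> 278
  -- iteration 2/3 --
  FD 15: (24.365,-30.365) -> (26.452,-45.219) [heading=278, draw]
  RT 217: heading 278 -> 61
  LT 180: heading 61 -> 241
  -- iteration 3/3 --
  FD 15: (26.452,-45.219) -> (19.18,-58.338) [heading=241, draw]
  RT 217: heading 241 -> 24
  LT 180: heading 24 -> 204
]
LT 101: heading 204 -> 305
Final: pos=(19.18,-58.338), heading=305, 4 segment(s) drawn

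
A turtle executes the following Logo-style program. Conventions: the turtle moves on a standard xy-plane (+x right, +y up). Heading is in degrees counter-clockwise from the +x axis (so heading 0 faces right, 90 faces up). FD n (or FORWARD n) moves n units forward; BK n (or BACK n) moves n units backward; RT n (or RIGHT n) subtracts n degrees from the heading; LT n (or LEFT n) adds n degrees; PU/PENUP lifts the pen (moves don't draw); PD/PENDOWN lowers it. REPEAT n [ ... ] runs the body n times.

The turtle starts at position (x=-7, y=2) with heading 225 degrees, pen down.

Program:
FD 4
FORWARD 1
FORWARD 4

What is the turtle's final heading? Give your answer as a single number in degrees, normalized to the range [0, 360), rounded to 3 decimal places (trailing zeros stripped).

Answer: 225

Derivation:
Executing turtle program step by step:
Start: pos=(-7,2), heading=225, pen down
FD 4: (-7,2) -> (-9.828,-0.828) [heading=225, draw]
FD 1: (-9.828,-0.828) -> (-10.536,-1.536) [heading=225, draw]
FD 4: (-10.536,-1.536) -> (-13.364,-4.364) [heading=225, draw]
Final: pos=(-13.364,-4.364), heading=225, 3 segment(s) drawn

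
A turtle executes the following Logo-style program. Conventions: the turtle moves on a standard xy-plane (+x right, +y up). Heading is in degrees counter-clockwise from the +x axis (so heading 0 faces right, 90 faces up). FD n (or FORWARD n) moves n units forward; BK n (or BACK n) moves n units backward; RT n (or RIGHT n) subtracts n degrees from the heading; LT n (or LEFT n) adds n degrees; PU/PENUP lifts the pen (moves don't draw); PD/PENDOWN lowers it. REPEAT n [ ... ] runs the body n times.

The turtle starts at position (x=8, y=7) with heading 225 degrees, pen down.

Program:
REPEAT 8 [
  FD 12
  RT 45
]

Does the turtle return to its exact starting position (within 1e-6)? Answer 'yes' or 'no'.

Executing turtle program step by step:
Start: pos=(8,7), heading=225, pen down
REPEAT 8 [
  -- iteration 1/8 --
  FD 12: (8,7) -> (-0.485,-1.485) [heading=225, draw]
  RT 45: heading 225 -> 180
  -- iteration 2/8 --
  FD 12: (-0.485,-1.485) -> (-12.485,-1.485) [heading=180, draw]
  RT 45: heading 180 -> 135
  -- iteration 3/8 --
  FD 12: (-12.485,-1.485) -> (-20.971,7) [heading=135, draw]
  RT 45: heading 135 -> 90
  -- iteration 4/8 --
  FD 12: (-20.971,7) -> (-20.971,19) [heading=90, draw]
  RT 45: heading 90 -> 45
  -- iteration 5/8 --
  FD 12: (-20.971,19) -> (-12.485,27.485) [heading=45, draw]
  RT 45: heading 45 -> 0
  -- iteration 6/8 --
  FD 12: (-12.485,27.485) -> (-0.485,27.485) [heading=0, draw]
  RT 45: heading 0 -> 315
  -- iteration 7/8 --
  FD 12: (-0.485,27.485) -> (8,19) [heading=315, draw]
  RT 45: heading 315 -> 270
  -- iteration 8/8 --
  FD 12: (8,19) -> (8,7) [heading=270, draw]
  RT 45: heading 270 -> 225
]
Final: pos=(8,7), heading=225, 8 segment(s) drawn

Start position: (8, 7)
Final position: (8, 7)
Distance = 0; < 1e-6 -> CLOSED

Answer: yes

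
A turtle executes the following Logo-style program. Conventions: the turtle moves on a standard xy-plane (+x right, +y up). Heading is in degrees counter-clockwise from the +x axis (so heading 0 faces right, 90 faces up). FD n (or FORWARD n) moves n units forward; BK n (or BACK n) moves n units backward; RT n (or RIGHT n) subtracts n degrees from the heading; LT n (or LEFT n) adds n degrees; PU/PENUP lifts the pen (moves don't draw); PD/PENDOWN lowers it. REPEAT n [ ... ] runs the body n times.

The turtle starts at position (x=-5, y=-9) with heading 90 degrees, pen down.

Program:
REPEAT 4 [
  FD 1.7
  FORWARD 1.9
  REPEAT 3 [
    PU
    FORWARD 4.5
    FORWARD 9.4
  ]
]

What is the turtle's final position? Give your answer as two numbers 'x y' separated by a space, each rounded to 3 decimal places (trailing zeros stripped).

Executing turtle program step by step:
Start: pos=(-5,-9), heading=90, pen down
REPEAT 4 [
  -- iteration 1/4 --
  FD 1.7: (-5,-9) -> (-5,-7.3) [heading=90, draw]
  FD 1.9: (-5,-7.3) -> (-5,-5.4) [heading=90, draw]
  REPEAT 3 [
    -- iteration 1/3 --
    PU: pen up
    FD 4.5: (-5,-5.4) -> (-5,-0.9) [heading=90, move]
    FD 9.4: (-5,-0.9) -> (-5,8.5) [heading=90, move]
    -- iteration 2/3 --
    PU: pen up
    FD 4.5: (-5,8.5) -> (-5,13) [heading=90, move]
    FD 9.4: (-5,13) -> (-5,22.4) [heading=90, move]
    -- iteration 3/3 --
    PU: pen up
    FD 4.5: (-5,22.4) -> (-5,26.9) [heading=90, move]
    FD 9.4: (-5,26.9) -> (-5,36.3) [heading=90, move]
  ]
  -- iteration 2/4 --
  FD 1.7: (-5,36.3) -> (-5,38) [heading=90, move]
  FD 1.9: (-5,38) -> (-5,39.9) [heading=90, move]
  REPEAT 3 [
    -- iteration 1/3 --
    PU: pen up
    FD 4.5: (-5,39.9) -> (-5,44.4) [heading=90, move]
    FD 9.4: (-5,44.4) -> (-5,53.8) [heading=90, move]
    -- iteration 2/3 --
    PU: pen up
    FD 4.5: (-5,53.8) -> (-5,58.3) [heading=90, move]
    FD 9.4: (-5,58.3) -> (-5,67.7) [heading=90, move]
    -- iteration 3/3 --
    PU: pen up
    FD 4.5: (-5,67.7) -> (-5,72.2) [heading=90, move]
    FD 9.4: (-5,72.2) -> (-5,81.6) [heading=90, move]
  ]
  -- iteration 3/4 --
  FD 1.7: (-5,81.6) -> (-5,83.3) [heading=90, move]
  FD 1.9: (-5,83.3) -> (-5,85.2) [heading=90, move]
  REPEAT 3 [
    -- iteration 1/3 --
    PU: pen up
    FD 4.5: (-5,85.2) -> (-5,89.7) [heading=90, move]
    FD 9.4: (-5,89.7) -> (-5,99.1) [heading=90, move]
    -- iteration 2/3 --
    PU: pen up
    FD 4.5: (-5,99.1) -> (-5,103.6) [heading=90, move]
    FD 9.4: (-5,103.6) -> (-5,113) [heading=90, move]
    -- iteration 3/3 --
    PU: pen up
    FD 4.5: (-5,113) -> (-5,117.5) [heading=90, move]
    FD 9.4: (-5,117.5) -> (-5,126.9) [heading=90, move]
  ]
  -- iteration 4/4 --
  FD 1.7: (-5,126.9) -> (-5,128.6) [heading=90, move]
  FD 1.9: (-5,128.6) -> (-5,130.5) [heading=90, move]
  REPEAT 3 [
    -- iteration 1/3 --
    PU: pen up
    FD 4.5: (-5,130.5) -> (-5,135) [heading=90, move]
    FD 9.4: (-5,135) -> (-5,144.4) [heading=90, move]
    -- iteration 2/3 --
    PU: pen up
    FD 4.5: (-5,144.4) -> (-5,148.9) [heading=90, move]
    FD 9.4: (-5,148.9) -> (-5,158.3) [heading=90, move]
    -- iteration 3/3 --
    PU: pen up
    FD 4.5: (-5,158.3) -> (-5,162.8) [heading=90, move]
    FD 9.4: (-5,162.8) -> (-5,172.2) [heading=90, move]
  ]
]
Final: pos=(-5,172.2), heading=90, 2 segment(s) drawn

Answer: -5 172.2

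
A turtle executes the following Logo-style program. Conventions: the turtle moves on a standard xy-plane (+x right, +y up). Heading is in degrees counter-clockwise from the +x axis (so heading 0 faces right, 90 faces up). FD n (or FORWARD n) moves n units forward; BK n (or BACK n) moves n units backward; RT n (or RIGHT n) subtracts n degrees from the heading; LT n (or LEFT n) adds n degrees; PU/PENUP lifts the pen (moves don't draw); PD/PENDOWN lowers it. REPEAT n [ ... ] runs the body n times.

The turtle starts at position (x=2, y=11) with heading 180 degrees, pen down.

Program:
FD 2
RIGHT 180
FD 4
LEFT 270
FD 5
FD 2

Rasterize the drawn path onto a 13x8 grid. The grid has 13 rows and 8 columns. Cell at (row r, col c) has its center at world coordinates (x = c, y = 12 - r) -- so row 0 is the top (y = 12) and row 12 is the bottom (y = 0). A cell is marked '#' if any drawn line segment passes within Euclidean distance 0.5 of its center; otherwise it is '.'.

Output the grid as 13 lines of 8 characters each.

Segment 0: (2,11) -> (0,11)
Segment 1: (0,11) -> (4,11)
Segment 2: (4,11) -> (4,6)
Segment 3: (4,6) -> (4,4)

Answer: ........
#####...
....#...
....#...
....#...
....#...
....#...
....#...
....#...
........
........
........
........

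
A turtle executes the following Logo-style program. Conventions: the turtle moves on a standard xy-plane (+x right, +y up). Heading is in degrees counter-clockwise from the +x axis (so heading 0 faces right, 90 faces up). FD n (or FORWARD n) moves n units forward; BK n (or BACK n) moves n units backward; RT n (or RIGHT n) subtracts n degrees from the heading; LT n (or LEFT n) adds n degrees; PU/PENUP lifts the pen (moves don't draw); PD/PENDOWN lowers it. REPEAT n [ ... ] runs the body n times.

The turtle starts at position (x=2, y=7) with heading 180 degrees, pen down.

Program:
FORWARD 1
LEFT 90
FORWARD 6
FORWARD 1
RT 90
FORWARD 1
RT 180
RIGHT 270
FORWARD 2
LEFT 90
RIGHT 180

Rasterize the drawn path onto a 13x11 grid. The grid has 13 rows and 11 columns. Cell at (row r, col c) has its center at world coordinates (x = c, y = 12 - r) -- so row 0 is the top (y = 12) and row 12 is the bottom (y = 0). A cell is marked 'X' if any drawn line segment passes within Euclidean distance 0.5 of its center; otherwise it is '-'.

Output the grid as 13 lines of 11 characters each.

Segment 0: (2,7) -> (1,7)
Segment 1: (1,7) -> (1,1)
Segment 2: (1,1) -> (1,0)
Segment 3: (1,0) -> (-0,0)
Segment 4: (-0,0) -> (-0,2)

Answer: -----------
-----------
-----------
-----------
-----------
-XX--------
-X---------
-X---------
-X---------
-X---------
XX---------
XX---------
XX---------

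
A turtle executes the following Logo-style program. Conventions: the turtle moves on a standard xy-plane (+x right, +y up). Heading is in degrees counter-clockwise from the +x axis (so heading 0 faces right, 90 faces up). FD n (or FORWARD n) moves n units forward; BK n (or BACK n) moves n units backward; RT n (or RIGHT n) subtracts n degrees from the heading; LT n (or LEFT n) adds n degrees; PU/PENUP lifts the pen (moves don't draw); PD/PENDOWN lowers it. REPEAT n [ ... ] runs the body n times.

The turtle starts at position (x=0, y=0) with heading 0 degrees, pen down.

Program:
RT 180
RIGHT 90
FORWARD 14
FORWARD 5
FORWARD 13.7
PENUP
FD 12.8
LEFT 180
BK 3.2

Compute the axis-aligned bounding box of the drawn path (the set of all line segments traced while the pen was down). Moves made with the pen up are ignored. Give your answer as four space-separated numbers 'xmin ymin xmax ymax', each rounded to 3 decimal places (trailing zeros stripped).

Executing turtle program step by step:
Start: pos=(0,0), heading=0, pen down
RT 180: heading 0 -> 180
RT 90: heading 180 -> 90
FD 14: (0,0) -> (0,14) [heading=90, draw]
FD 5: (0,14) -> (0,19) [heading=90, draw]
FD 13.7: (0,19) -> (0,32.7) [heading=90, draw]
PU: pen up
FD 12.8: (0,32.7) -> (0,45.5) [heading=90, move]
LT 180: heading 90 -> 270
BK 3.2: (0,45.5) -> (0,48.7) [heading=270, move]
Final: pos=(0,48.7), heading=270, 3 segment(s) drawn

Segment endpoints: x in {0, 0, 0, 0}, y in {0, 14, 19, 32.7}
xmin=0, ymin=0, xmax=0, ymax=32.7

Answer: 0 0 0 32.7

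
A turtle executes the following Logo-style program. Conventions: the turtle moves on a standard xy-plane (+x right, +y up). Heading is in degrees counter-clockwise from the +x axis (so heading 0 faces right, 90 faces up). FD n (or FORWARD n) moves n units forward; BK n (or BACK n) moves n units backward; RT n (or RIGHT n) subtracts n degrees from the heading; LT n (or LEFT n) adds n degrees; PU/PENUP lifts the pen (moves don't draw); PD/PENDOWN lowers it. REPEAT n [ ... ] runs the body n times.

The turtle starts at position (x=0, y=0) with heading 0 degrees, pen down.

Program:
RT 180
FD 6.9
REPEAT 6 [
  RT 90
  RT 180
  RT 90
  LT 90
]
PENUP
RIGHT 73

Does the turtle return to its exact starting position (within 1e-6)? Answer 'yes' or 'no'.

Answer: no

Derivation:
Executing turtle program step by step:
Start: pos=(0,0), heading=0, pen down
RT 180: heading 0 -> 180
FD 6.9: (0,0) -> (-6.9,0) [heading=180, draw]
REPEAT 6 [
  -- iteration 1/6 --
  RT 90: heading 180 -> 90
  RT 180: heading 90 -> 270
  RT 90: heading 270 -> 180
  LT 90: heading 180 -> 270
  -- iteration 2/6 --
  RT 90: heading 270 -> 180
  RT 180: heading 180 -> 0
  RT 90: heading 0 -> 270
  LT 90: heading 270 -> 0
  -- iteration 3/6 --
  RT 90: heading 0 -> 270
  RT 180: heading 270 -> 90
  RT 90: heading 90 -> 0
  LT 90: heading 0 -> 90
  -- iteration 4/6 --
  RT 90: heading 90 -> 0
  RT 180: heading 0 -> 180
  RT 90: heading 180 -> 90
  LT 90: heading 90 -> 180
  -- iteration 5/6 --
  RT 90: heading 180 -> 90
  RT 180: heading 90 -> 270
  RT 90: heading 270 -> 180
  LT 90: heading 180 -> 270
  -- iteration 6/6 --
  RT 90: heading 270 -> 180
  RT 180: heading 180 -> 0
  RT 90: heading 0 -> 270
  LT 90: heading 270 -> 0
]
PU: pen up
RT 73: heading 0 -> 287
Final: pos=(-6.9,0), heading=287, 1 segment(s) drawn

Start position: (0, 0)
Final position: (-6.9, 0)
Distance = 6.9; >= 1e-6 -> NOT closed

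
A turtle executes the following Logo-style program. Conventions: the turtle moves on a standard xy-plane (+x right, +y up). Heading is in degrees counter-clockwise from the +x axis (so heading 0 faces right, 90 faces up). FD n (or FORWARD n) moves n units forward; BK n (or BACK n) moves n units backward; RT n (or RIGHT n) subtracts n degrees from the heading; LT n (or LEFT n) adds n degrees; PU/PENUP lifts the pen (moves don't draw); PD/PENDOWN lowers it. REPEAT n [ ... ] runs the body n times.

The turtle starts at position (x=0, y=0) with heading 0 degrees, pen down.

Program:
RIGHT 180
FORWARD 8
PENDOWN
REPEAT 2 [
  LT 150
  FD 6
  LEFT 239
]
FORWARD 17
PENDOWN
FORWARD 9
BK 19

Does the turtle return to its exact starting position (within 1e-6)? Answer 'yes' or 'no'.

Answer: no

Derivation:
Executing turtle program step by step:
Start: pos=(0,0), heading=0, pen down
RT 180: heading 0 -> 180
FD 8: (0,0) -> (-8,0) [heading=180, draw]
PD: pen down
REPEAT 2 [
  -- iteration 1/2 --
  LT 150: heading 180 -> 330
  FD 6: (-8,0) -> (-2.804,-3) [heading=330, draw]
  LT 239: heading 330 -> 209
  -- iteration 2/2 --
  LT 150: heading 209 -> 359
  FD 6: (-2.804,-3) -> (3.195,-3.105) [heading=359, draw]
  LT 239: heading 359 -> 238
]
FD 17: (3.195,-3.105) -> (-5.813,-17.522) [heading=238, draw]
PD: pen down
FD 9: (-5.813,-17.522) -> (-10.583,-25.154) [heading=238, draw]
BK 19: (-10.583,-25.154) -> (-0.514,-9.041) [heading=238, draw]
Final: pos=(-0.514,-9.041), heading=238, 6 segment(s) drawn

Start position: (0, 0)
Final position: (-0.514, -9.041)
Distance = 9.056; >= 1e-6 -> NOT closed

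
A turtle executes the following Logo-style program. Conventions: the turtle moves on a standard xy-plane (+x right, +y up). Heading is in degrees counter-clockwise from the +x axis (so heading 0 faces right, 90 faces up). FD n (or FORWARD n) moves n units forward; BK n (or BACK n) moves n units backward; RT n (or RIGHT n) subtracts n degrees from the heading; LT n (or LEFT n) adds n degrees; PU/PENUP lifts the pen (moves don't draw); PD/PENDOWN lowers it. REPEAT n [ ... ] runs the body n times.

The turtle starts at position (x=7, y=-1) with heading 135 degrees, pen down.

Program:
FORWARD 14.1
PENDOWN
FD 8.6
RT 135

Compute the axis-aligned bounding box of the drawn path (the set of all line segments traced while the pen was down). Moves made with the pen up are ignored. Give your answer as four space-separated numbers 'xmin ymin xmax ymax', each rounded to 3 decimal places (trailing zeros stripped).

Executing turtle program step by step:
Start: pos=(7,-1), heading=135, pen down
FD 14.1: (7,-1) -> (-2.97,8.97) [heading=135, draw]
PD: pen down
FD 8.6: (-2.97,8.97) -> (-9.051,15.051) [heading=135, draw]
RT 135: heading 135 -> 0
Final: pos=(-9.051,15.051), heading=0, 2 segment(s) drawn

Segment endpoints: x in {-9.051, -2.97, 7}, y in {-1, 8.97, 15.051}
xmin=-9.051, ymin=-1, xmax=7, ymax=15.051

Answer: -9.051 -1 7 15.051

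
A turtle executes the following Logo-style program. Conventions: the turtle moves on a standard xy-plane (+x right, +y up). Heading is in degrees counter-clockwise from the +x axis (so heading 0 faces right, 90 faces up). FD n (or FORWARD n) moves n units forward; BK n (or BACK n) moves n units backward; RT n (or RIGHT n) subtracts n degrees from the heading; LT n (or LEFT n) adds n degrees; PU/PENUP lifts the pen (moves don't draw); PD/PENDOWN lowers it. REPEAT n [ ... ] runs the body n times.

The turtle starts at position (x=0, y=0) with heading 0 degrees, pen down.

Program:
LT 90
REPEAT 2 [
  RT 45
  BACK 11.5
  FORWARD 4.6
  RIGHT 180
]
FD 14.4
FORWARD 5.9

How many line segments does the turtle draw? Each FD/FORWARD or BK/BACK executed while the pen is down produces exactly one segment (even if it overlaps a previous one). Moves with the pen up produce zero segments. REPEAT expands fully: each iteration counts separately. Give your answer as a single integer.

Answer: 6

Derivation:
Executing turtle program step by step:
Start: pos=(0,0), heading=0, pen down
LT 90: heading 0 -> 90
REPEAT 2 [
  -- iteration 1/2 --
  RT 45: heading 90 -> 45
  BK 11.5: (0,0) -> (-8.132,-8.132) [heading=45, draw]
  FD 4.6: (-8.132,-8.132) -> (-4.879,-4.879) [heading=45, draw]
  RT 180: heading 45 -> 225
  -- iteration 2/2 --
  RT 45: heading 225 -> 180
  BK 11.5: (-4.879,-4.879) -> (6.621,-4.879) [heading=180, draw]
  FD 4.6: (6.621,-4.879) -> (2.021,-4.879) [heading=180, draw]
  RT 180: heading 180 -> 0
]
FD 14.4: (2.021,-4.879) -> (16.421,-4.879) [heading=0, draw]
FD 5.9: (16.421,-4.879) -> (22.321,-4.879) [heading=0, draw]
Final: pos=(22.321,-4.879), heading=0, 6 segment(s) drawn
Segments drawn: 6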